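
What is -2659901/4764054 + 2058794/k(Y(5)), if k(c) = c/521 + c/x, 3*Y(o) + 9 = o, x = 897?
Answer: -3437803106039702527/6755428572 ≈ -5.0889e+8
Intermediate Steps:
Y(o) = -3 + o/3
k(c) = 1418*c/467337 (k(c) = c/521 + c/897 = 1418*c/467337)
-2659901/4764054 + 2058794/k(Y(5)) = -2659901/4764054 + 2058794/((1418*(-3 + (⅓)*5)/467337)) = -2659901*1/4764054 + 2058794/((1418*(-3 + 5/3)/467337)) = -2659901/4764054 + 2058794/(((1418/467337)*(-4/3))) = -2659901/4764054 + 2058794/(-5672/1402011) = -2659901/4764054 + 2058794*(-1402011/5672) = -2659901/4764054 - 1443225917367/2836 = -3437803106039702527/6755428572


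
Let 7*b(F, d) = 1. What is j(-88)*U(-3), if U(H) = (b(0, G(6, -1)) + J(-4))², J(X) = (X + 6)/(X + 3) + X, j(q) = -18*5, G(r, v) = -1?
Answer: -151290/49 ≈ -3087.6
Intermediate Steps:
j(q) = -90
b(F, d) = ⅐ (b(F, d) = (⅐)*1 = ⅐)
J(X) = X + (6 + X)/(3 + X) (J(X) = (6 + X)/(3 + X) + X = X + (6 + X)/(3 + X))
U(H) = 1681/49 (U(H) = (⅐ + (6 + (-4)² + 4*(-4))/(3 - 4))² = (⅐ + (6 + 16 - 16)/(-1))² = (⅐ - 1*6)² = (⅐ - 6)² = (-41/7)² = 1681/49)
j(-88)*U(-3) = -90*1681/49 = -151290/49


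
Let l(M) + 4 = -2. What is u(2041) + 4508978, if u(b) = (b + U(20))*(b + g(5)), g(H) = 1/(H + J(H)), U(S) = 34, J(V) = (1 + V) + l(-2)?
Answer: 8744468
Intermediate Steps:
l(M) = -6 (l(M) = -4 - 2 = -6)
J(V) = -5 + V (J(V) = (1 + V) - 6 = -5 + V)
g(H) = 1/(-5 + 2*H) (g(H) = 1/(H + (-5 + H)) = 1/(-5 + 2*H))
u(b) = (34 + b)*(⅕ + b) (u(b) = (b + 34)*(b + 1/(-5 + 2*5)) = (34 + b)*(b + 1/(-5 + 10)) = (34 + b)*(b + 1/5) = (34 + b)*(b + ⅕) = (34 + b)*(⅕ + b))
u(2041) + 4508978 = (34/5 + 2041² + (171/5)*2041) + 4508978 = (34/5 + 4165681 + 349011/5) + 4508978 = 4235490 + 4508978 = 8744468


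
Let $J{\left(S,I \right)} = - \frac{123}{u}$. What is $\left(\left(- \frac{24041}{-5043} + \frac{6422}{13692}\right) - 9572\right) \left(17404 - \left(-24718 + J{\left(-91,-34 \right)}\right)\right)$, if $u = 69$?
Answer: $- \frac{35555238998873231}{88228966} \approx -4.0299 \cdot 10^{8}$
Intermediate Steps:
$J{\left(S,I \right)} = - \frac{41}{23}$ ($J{\left(S,I \right)} = - \frac{123}{69} = \left(-123\right) \frac{1}{69} = - \frac{41}{23}$)
$\left(\left(- \frac{24041}{-5043} + \frac{6422}{13692}\right) - 9572\right) \left(17404 - \left(-24718 + J{\left(-91,-34 \right)}\right)\right) = \left(\left(- \frac{24041}{-5043} + \frac{6422}{13692}\right) - 9572\right) \left(17404 + \left(24718 - - \frac{41}{23}\right)\right) = \left(\left(\left(-24041\right) \left(- \frac{1}{5043}\right) + 6422 \cdot \frac{1}{13692}\right) - 9572\right) \left(17404 + \left(24718 + \frac{41}{23}\right)\right) = \left(\left(\frac{24041}{5043} + \frac{3211}{6846}\right) - 9572\right) \left(17404 + \frac{568555}{23}\right) = \left(\frac{60259253}{11508126} - 9572\right) \frac{968847}{23} = \left(- \frac{110095522819}{11508126}\right) \frac{968847}{23} = - \frac{35555238998873231}{88228966}$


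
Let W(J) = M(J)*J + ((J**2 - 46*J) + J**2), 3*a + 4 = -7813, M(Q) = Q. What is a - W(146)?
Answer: -179513/3 ≈ -59838.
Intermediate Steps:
a = -7817/3 (a = -4/3 + (1/3)*(-7813) = -4/3 - 7813/3 = -7817/3 ≈ -2605.7)
W(J) = -46*J + 3*J**2 (W(J) = J*J + ((J**2 - 46*J) + J**2) = J**2 + (-46*J + 2*J**2) = -46*J + 3*J**2)
a - W(146) = -7817/3 - 146*(-46 + 3*146) = -7817/3 - 146*(-46 + 438) = -7817/3 - 146*392 = -7817/3 - 1*57232 = -7817/3 - 57232 = -179513/3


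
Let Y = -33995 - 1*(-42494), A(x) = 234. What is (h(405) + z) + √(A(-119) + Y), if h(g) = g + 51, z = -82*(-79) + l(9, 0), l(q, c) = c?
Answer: 6934 + √8733 ≈ 7027.5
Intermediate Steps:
Y = 8499 (Y = -33995 + 42494 = 8499)
z = 6478 (z = -82*(-79) + 0 = 6478 + 0 = 6478)
h(g) = 51 + g
(h(405) + z) + √(A(-119) + Y) = ((51 + 405) + 6478) + √(234 + 8499) = (456 + 6478) + √8733 = 6934 + √8733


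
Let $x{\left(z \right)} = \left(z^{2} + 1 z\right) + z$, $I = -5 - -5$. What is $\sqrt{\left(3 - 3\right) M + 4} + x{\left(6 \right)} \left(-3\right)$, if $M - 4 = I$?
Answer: $-142$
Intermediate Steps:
$I = 0$ ($I = -5 + 5 = 0$)
$M = 4$ ($M = 4 + 0 = 4$)
$x{\left(z \right)} = z^{2} + 2 z$ ($x{\left(z \right)} = \left(z^{2} + z\right) + z = \left(z + z^{2}\right) + z = z^{2} + 2 z$)
$\sqrt{\left(3 - 3\right) M + 4} + x{\left(6 \right)} \left(-3\right) = \sqrt{\left(3 - 3\right) 4 + 4} + 6 \left(2 + 6\right) \left(-3\right) = \sqrt{0 \cdot 4 + 4} + 6 \cdot 8 \left(-3\right) = \sqrt{0 + 4} + 48 \left(-3\right) = \sqrt{4} - 144 = 2 - 144 = -142$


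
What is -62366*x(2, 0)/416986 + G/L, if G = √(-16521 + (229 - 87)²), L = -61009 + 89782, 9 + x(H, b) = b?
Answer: 280647/208493 + √3643/28773 ≈ 1.3482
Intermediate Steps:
x(H, b) = -9 + b
L = 28773
G = √3643 (G = √(-16521 + 142²) = √(-16521 + 20164) = √3643 ≈ 60.357)
-62366*x(2, 0)/416986 + G/L = -62366*(-9 + 0)/416986 + √3643/28773 = -62366*(-9)*(1/416986) + √3643*(1/28773) = 561294*(1/416986) + √3643/28773 = 280647/208493 + √3643/28773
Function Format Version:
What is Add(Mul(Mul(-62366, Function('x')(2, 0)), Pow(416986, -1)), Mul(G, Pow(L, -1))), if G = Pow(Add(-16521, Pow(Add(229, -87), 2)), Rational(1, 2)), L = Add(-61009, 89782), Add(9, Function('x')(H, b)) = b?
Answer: Add(Rational(280647, 208493), Mul(Rational(1, 28773), Pow(3643, Rational(1, 2)))) ≈ 1.3482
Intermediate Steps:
Function('x')(H, b) = Add(-9, b)
L = 28773
G = Pow(3643, Rational(1, 2)) (G = Pow(Add(-16521, Pow(142, 2)), Rational(1, 2)) = Pow(Add(-16521, 20164), Rational(1, 2)) = Pow(3643, Rational(1, 2)) ≈ 60.357)
Add(Mul(Mul(-62366, Function('x')(2, 0)), Pow(416986, -1)), Mul(G, Pow(L, -1))) = Add(Mul(Mul(-62366, Add(-9, 0)), Pow(416986, -1)), Mul(Pow(3643, Rational(1, 2)), Pow(28773, -1))) = Add(Mul(Mul(-62366, -9), Rational(1, 416986)), Mul(Pow(3643, Rational(1, 2)), Rational(1, 28773))) = Add(Mul(561294, Rational(1, 416986)), Mul(Rational(1, 28773), Pow(3643, Rational(1, 2)))) = Add(Rational(280647, 208493), Mul(Rational(1, 28773), Pow(3643, Rational(1, 2))))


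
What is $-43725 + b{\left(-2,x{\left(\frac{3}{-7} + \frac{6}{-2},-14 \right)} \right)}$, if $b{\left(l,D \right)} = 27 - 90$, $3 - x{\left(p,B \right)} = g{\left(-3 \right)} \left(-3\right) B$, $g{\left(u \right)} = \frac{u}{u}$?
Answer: $-43788$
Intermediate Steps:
$g{\left(u \right)} = 1$
$x{\left(p,B \right)} = 3 + 3 B$ ($x{\left(p,B \right)} = 3 - 1 \left(-3\right) B = 3 - - 3 B = 3 + 3 B$)
$b{\left(l,D \right)} = -63$
$-43725 + b{\left(-2,x{\left(\frac{3}{-7} + \frac{6}{-2},-14 \right)} \right)} = -43725 - 63 = -43788$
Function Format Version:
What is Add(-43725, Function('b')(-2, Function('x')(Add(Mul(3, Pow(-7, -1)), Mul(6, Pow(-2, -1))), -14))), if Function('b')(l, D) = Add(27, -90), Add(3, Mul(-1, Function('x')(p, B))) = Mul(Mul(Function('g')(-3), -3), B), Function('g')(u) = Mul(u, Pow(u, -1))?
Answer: -43788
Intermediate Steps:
Function('g')(u) = 1
Function('x')(p, B) = Add(3, Mul(3, B)) (Function('x')(p, B) = Add(3, Mul(-1, Mul(Mul(1, -3), B))) = Add(3, Mul(-1, Mul(-3, B))) = Add(3, Mul(3, B)))
Function('b')(l, D) = -63
Add(-43725, Function('b')(-2, Function('x')(Add(Mul(3, Pow(-7, -1)), Mul(6, Pow(-2, -1))), -14))) = Add(-43725, -63) = -43788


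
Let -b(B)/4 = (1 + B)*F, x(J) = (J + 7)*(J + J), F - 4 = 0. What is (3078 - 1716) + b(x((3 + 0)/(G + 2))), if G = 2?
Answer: 1160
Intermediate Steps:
F = 4 (F = 4 + 0 = 4)
x(J) = 2*J*(7 + J) (x(J) = (7 + J)*(2*J) = 2*J*(7 + J))
b(B) = -16 - 16*B (b(B) = -4*(1 + B)*4 = -4*(4 + 4*B) = -16 - 16*B)
(3078 - 1716) + b(x((3 + 0)/(G + 2))) = (3078 - 1716) + (-16 - 32*(3 + 0)/(2 + 2)*(7 + (3 + 0)/(2 + 2))) = 1362 + (-16 - 32*3/4*(7 + 3/4)) = 1362 + (-16 - 32*3*(1/4)*(7 + 3*(1/4))) = 1362 + (-16 - 32*3*(7 + 3/4)/4) = 1362 + (-16 - 32*3*31/(4*4)) = 1362 + (-16 - 16*93/8) = 1362 + (-16 - 186) = 1362 - 202 = 1160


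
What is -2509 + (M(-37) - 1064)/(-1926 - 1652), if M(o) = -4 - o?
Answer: -8976171/3578 ≈ -2508.7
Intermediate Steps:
-2509 + (M(-37) - 1064)/(-1926 - 1652) = -2509 + ((-4 - 1*(-37)) - 1064)/(-1926 - 1652) = -2509 + ((-4 + 37) - 1064)/(-3578) = -2509 + (33 - 1064)*(-1/3578) = -2509 - 1031*(-1/3578) = -2509 + 1031/3578 = -8976171/3578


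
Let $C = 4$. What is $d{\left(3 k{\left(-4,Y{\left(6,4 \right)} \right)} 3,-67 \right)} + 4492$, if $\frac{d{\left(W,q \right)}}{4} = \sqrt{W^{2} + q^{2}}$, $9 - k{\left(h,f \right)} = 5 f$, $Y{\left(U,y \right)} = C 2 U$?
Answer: $4492 + 4 \sqrt{4326730} \approx 12812.0$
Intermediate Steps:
$Y{\left(U,y \right)} = 8 U$ ($Y{\left(U,y \right)} = 4 \cdot 2 U = 8 U$)
$k{\left(h,f \right)} = 9 - 5 f$
$d{\left(W,q \right)} = 4 \sqrt{W^{2} + q^{2}}$
$d{\left(3 k{\left(-4,Y{\left(6,4 \right)} \right)} 3,-67 \right)} + 4492 = 4 \sqrt{\left(3 \left(9 - 5 \cdot 8 \cdot 6\right) 3\right)^{2} + \left(-67\right)^{2}} + 4492 = 4 \sqrt{\left(3 \left(9 - 240\right) 3\right)^{2} + 4489} + 4492 = 4 \sqrt{\left(3 \left(-231\right) 3\right)^{2} + 4489} + 4492 = 4 \sqrt{\left(\left(-693\right) 3\right)^{2} + 4489} + 4492 = 4 \sqrt{\left(-2079\right)^{2} + 4489} + 4492 = 4 \sqrt{4322241 + 4489} + 4492 = 4 \sqrt{4326730} + 4492 = 4492 + 4 \sqrt{4326730}$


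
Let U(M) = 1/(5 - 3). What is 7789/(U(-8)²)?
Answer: 31156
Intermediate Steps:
U(M) = ½ (U(M) = 1/2 = ½)
7789/(U(-8)²) = 7789/((½)²) = 7789/(¼) = 7789*4 = 31156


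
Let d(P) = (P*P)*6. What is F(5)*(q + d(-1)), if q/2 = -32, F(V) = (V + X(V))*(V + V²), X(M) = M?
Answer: -17400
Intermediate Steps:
F(V) = 2*V*(V + V²) (F(V) = (V + V)*(V + V²) = (2*V)*(V + V²) = 2*V*(V + V²))
q = -64 (q = 2*(-32) = -64)
d(P) = 6*P² (d(P) = P²*6 = 6*P²)
F(5)*(q + d(-1)) = (2*5²*(1 + 5))*(-64 + 6*(-1)²) = (2*25*6)*(-64 + 6*1) = 300*(-64 + 6) = 300*(-58) = -17400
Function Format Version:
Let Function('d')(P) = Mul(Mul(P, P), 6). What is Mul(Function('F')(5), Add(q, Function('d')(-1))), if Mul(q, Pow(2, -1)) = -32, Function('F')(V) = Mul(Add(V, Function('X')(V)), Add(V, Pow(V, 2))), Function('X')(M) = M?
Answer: -17400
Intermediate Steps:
Function('F')(V) = Mul(2, V, Add(V, Pow(V, 2))) (Function('F')(V) = Mul(Add(V, V), Add(V, Pow(V, 2))) = Mul(Mul(2, V), Add(V, Pow(V, 2))) = Mul(2, V, Add(V, Pow(V, 2))))
q = -64 (q = Mul(2, -32) = -64)
Function('d')(P) = Mul(6, Pow(P, 2)) (Function('d')(P) = Mul(Pow(P, 2), 6) = Mul(6, Pow(P, 2)))
Mul(Function('F')(5), Add(q, Function('d')(-1))) = Mul(Mul(2, Pow(5, 2), Add(1, 5)), Add(-64, Mul(6, Pow(-1, 2)))) = Mul(Mul(2, 25, 6), Add(-64, Mul(6, 1))) = Mul(300, Add(-64, 6)) = Mul(300, -58) = -17400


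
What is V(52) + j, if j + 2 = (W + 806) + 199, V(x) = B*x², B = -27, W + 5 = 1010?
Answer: -71000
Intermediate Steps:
W = 1005 (W = -5 + 1010 = 1005)
V(x) = -27*x²
j = 2008 (j = -2 + ((1005 + 806) + 199) = -2 + (1811 + 199) = -2 + 2010 = 2008)
V(52) + j = -27*52² + 2008 = -27*2704 + 2008 = -73008 + 2008 = -71000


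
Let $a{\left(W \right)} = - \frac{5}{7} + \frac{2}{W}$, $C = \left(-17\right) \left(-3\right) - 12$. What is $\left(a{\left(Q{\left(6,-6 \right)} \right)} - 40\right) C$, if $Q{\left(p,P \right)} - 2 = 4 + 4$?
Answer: $- \frac{55302}{35} \approx -1580.1$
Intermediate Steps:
$Q{\left(p,P \right)} = 10$ ($Q{\left(p,P \right)} = 2 + \left(4 + 4\right) = 2 + 8 = 10$)
$C = 39$ ($C = 51 - 12 = 39$)
$a{\left(W \right)} = - \frac{5}{7} + \frac{2}{W}$ ($a{\left(W \right)} = \left(-5\right) \frac{1}{7} + \frac{2}{W} = - \frac{5}{7} + \frac{2}{W}$)
$\left(a{\left(Q{\left(6,-6 \right)} \right)} - 40\right) C = \left(\left(- \frac{5}{7} + \frac{2}{10}\right) - 40\right) 39 = \left(\left(- \frac{5}{7} + 2 \cdot \frac{1}{10}\right) - 40\right) 39 = \left(\left(- \frac{5}{7} + \frac{1}{5}\right) - 40\right) 39 = \left(- \frac{18}{35} - 40\right) 39 = \left(- \frac{1418}{35}\right) 39 = - \frac{55302}{35}$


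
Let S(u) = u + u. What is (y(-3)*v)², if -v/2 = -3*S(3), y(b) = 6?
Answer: 46656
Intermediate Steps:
S(u) = 2*u
v = 36 (v = -(-6)*2*3 = -(-6)*6 = -2*(-18) = 36)
(y(-3)*v)² = (6*36)² = 216² = 46656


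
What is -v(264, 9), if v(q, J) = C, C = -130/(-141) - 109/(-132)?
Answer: -10843/6204 ≈ -1.7477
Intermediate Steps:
C = 10843/6204 (C = -130*(-1/141) - 109*(-1/132) = 130/141 + 109/132 = 10843/6204 ≈ 1.7477)
v(q, J) = 10843/6204
-v(264, 9) = -1*10843/6204 = -10843/6204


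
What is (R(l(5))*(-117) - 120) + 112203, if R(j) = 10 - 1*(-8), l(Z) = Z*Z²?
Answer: 109977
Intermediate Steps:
l(Z) = Z³
R(j) = 18 (R(j) = 10 + 8 = 18)
(R(l(5))*(-117) - 120) + 112203 = (18*(-117) - 120) + 112203 = (-2106 - 120) + 112203 = -2226 + 112203 = 109977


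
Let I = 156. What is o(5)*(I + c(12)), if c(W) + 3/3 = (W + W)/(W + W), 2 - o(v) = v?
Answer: -468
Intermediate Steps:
o(v) = 2 - v
c(W) = 0 (c(W) = -1 + (W + W)/(W + W) = -1 + (2*W)/((2*W)) = -1 + (2*W)*(1/(2*W)) = -1 + 1 = 0)
o(5)*(I + c(12)) = (2 - 1*5)*(156 + 0) = (2 - 5)*156 = -3*156 = -468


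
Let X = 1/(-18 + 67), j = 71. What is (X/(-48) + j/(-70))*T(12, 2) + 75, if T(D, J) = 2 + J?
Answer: 208567/2940 ≈ 70.941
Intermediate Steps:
X = 1/49 ≈ 0.020408
(X/(-48) + j/(-70))*T(12, 2) + 75 = ((1/49)/(-48) + 71/(-70))*(2 + 2) + 75 = ((1/49)*(-1/48) + 71*(-1/70))*4 + 75 = (-1/2352 - 71/70)*4 + 75 = -11933/11760*4 + 75 = -11933/2940 + 75 = 208567/2940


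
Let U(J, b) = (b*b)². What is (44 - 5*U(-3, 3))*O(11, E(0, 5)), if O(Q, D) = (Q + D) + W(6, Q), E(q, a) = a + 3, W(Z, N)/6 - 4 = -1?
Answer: -13357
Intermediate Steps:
W(Z, N) = 18 (W(Z, N) = 24 + 6*(-1) = 24 - 6 = 18)
E(q, a) = 3 + a
O(Q, D) = 18 + D + Q (O(Q, D) = (Q + D) + 18 = (D + Q) + 18 = 18 + D + Q)
U(J, b) = b⁴ (U(J, b) = (b²)² = b⁴)
(44 - 5*U(-3, 3))*O(11, E(0, 5)) = (44 - 5*3⁴)*(18 + (3 + 5) + 11) = (44 - 5*81)*(18 + 8 + 11) = (44 - 405)*37 = -361*37 = -13357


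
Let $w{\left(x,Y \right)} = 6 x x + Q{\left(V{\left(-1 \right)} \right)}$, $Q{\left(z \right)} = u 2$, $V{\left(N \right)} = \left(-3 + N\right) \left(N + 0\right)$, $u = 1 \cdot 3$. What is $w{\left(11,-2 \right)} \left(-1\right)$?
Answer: $-732$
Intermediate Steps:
$u = 3$
$V{\left(N \right)} = N \left(-3 + N\right)$ ($V{\left(N \right)} = \left(-3 + N\right) N = N \left(-3 + N\right)$)
$Q{\left(z \right)} = 6$ ($Q{\left(z \right)} = 3 \cdot 2 = 6$)
$w{\left(x,Y \right)} = 6 + 6 x^{2}$ ($w{\left(x,Y \right)} = 6 x x + 6 = 6 x^{2} + 6 = 6 + 6 x^{2}$)
$w{\left(11,-2 \right)} \left(-1\right) = \left(6 + 6 \cdot 11^{2}\right) \left(-1\right) = \left(6 + 6 \cdot 121\right) \left(-1\right) = \left(6 + 726\right) \left(-1\right) = 732 \left(-1\right) = -732$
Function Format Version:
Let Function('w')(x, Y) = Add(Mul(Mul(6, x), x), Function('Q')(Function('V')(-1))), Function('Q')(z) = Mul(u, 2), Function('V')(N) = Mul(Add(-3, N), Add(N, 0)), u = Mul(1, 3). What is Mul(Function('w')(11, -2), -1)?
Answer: -732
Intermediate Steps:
u = 3
Function('V')(N) = Mul(N, Add(-3, N)) (Function('V')(N) = Mul(Add(-3, N), N) = Mul(N, Add(-3, N)))
Function('Q')(z) = 6 (Function('Q')(z) = Mul(3, 2) = 6)
Function('w')(x, Y) = Add(6, Mul(6, Pow(x, 2))) (Function('w')(x, Y) = Add(Mul(Mul(6, x), x), 6) = Add(Mul(6, Pow(x, 2)), 6) = Add(6, Mul(6, Pow(x, 2))))
Mul(Function('w')(11, -2), -1) = Mul(Add(6, Mul(6, Pow(11, 2))), -1) = Mul(Add(6, Mul(6, 121)), -1) = Mul(Add(6, 726), -1) = Mul(732, -1) = -732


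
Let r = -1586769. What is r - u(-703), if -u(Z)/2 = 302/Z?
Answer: -1115499211/703 ≈ -1.5868e+6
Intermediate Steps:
u(Z) = -604/Z
r - u(-703) = -1586769 - (-604)/(-703) = -1586769 - (-604)*(-1)/703 = -1586769 - 1*604/703 = -1586769 - 604/703 = -1115499211/703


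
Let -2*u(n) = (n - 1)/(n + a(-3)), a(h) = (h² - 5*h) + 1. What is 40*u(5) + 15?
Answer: 37/3 ≈ 12.333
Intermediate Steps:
a(h) = 1 + h² - 5*h
u(n) = -(-1 + n)/(2*(25 + n)) (u(n) = -(n - 1)/(2*(n + (1 + (-3)² - 5*(-3)))) = -(-1 + n)/(2*(n + (1 + 9 + 15))) = -(-1 + n)/(2*(n + 25)) = -(-1 + n)/(2*(25 + n)))
40*u(5) + 15 = 40*((1 - 1*5)/(2*(25 + 5))) + 15 = 40*((½)*(1 - 5)/30) + 15 = 40*((½)*(1/30)*(-4)) + 15 = 40*(-1/15) + 15 = -8/3 + 15 = 37/3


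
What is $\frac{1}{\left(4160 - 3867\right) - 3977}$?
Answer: $- \frac{1}{3684} \approx -0.00027144$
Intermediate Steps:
$\frac{1}{\left(4160 - 3867\right) - 3977} = \frac{1}{293 - 3977} = \frac{1}{-3684} = - \frac{1}{3684}$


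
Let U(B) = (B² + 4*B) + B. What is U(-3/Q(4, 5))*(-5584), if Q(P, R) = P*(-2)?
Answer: -45021/4 ≈ -11255.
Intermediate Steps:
Q(P, R) = -2*P
U(B) = B² + 5*B
U(-3/Q(4, 5))*(-5584) = ((-3/((-2*4)))*(5 - 3/((-2*4))))*(-5584) = ((-3/(-8))*(5 - 3/(-8)))*(-5584) = ((-3*(-⅛))*(5 - 3*(-⅛)))*(-5584) = (3*(5 + 3/8)/8)*(-5584) = ((3/8)*(43/8))*(-5584) = (129/64)*(-5584) = -45021/4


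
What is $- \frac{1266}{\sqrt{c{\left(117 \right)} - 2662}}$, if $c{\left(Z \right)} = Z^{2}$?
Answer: $- \frac{1266 \sqrt{11027}}{11027} \approx -12.056$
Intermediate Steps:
$- \frac{1266}{\sqrt{c{\left(117 \right)} - 2662}} = - \frac{1266}{\sqrt{117^{2} - 2662}} = - \frac{1266}{\sqrt{13689 - 2662}} = - \frac{1266}{\sqrt{11027}} = - 1266 \frac{\sqrt{11027}}{11027} = - \frac{1266 \sqrt{11027}}{11027}$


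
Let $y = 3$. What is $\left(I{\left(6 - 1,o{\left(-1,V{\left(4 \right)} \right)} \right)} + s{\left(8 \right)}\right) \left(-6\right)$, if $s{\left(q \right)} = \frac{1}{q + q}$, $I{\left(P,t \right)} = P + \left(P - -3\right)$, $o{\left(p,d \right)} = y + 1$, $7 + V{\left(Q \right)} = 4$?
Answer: $- \frac{627}{8} \approx -78.375$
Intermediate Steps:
$V{\left(Q \right)} = -3$ ($V{\left(Q \right)} = -7 + 4 = -3$)
$o{\left(p,d \right)} = 4$ ($o{\left(p,d \right)} = 3 + 1 = 4$)
$I{\left(P,t \right)} = 3 + 2 P$ ($I{\left(P,t \right)} = P + \left(P + 3\right) = P + \left(3 + P\right) = 3 + 2 P$)
$s{\left(q \right)} = \frac{1}{2 q}$
$\left(I{\left(6 - 1,o{\left(-1,V{\left(4 \right)} \right)} \right)} + s{\left(8 \right)}\right) \left(-6\right) = \left(\left(3 + 2 \left(6 - 1\right)\right) + \frac{1}{2 \cdot 8}\right) \left(-6\right) = \left(\left(3 + 2 \cdot 5\right) + \frac{1}{2} \cdot \frac{1}{8}\right) \left(-6\right) = \left(\left(3 + 10\right) + \frac{1}{16}\right) \left(-6\right) = \left(13 + \frac{1}{16}\right) \left(-6\right) = \frac{209}{16} \left(-6\right) = - \frac{627}{8}$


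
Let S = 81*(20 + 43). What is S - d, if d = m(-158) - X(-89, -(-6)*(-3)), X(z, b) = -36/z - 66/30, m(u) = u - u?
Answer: 2270036/445 ≈ 5101.2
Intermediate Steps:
m(u) = 0
X(z, b) = -11/5 - 36/z (X(z, b) = -36/z - 66*1/30 = -36/z - 11/5 = -11/5 - 36/z)
d = 799/445 (d = 0 - (-11/5 - 36/(-89)) = 0 - (-11/5 - 36*(-1/89)) = 0 - (-11/5 + 36/89) = 0 - 1*(-799/445) = 0 + 799/445 = 799/445 ≈ 1.7955)
S = 5103 (S = 81*63 = 5103)
S - d = 5103 - 1*799/445 = 5103 - 799/445 = 2270036/445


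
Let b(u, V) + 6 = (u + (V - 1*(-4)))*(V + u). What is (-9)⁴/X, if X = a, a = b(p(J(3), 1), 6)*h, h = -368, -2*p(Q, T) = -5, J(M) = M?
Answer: -6561/36892 ≈ -0.17784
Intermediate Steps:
p(Q, T) = 5/2 (p(Q, T) = -½*(-5) = 5/2)
b(u, V) = -6 + (V + u)*(4 + V + u) (b(u, V) = -6 + (u + (V - 1*(-4)))*(V + u) = -6 + (u + (V + 4))*(V + u) = -6 + (u + (4 + V))*(V + u) = -6 + (4 + V + u)*(V + u) = -6 + (V + u)*(4 + V + u))
a = -36892 (a = (-6 + 6² + (5/2)² + 4*6 + 4*(5/2) + 2*6*(5/2))*(-368) = (-6 + 36 + 25/4 + 24 + 10 + 30)*(-368) = (401/4)*(-368) = -36892)
X = -36892
(-9)⁴/X = (-9)⁴/(-36892) = 6561*(-1/36892) = -6561/36892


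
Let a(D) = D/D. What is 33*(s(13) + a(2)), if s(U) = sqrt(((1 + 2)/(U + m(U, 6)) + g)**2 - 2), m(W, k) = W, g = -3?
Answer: 33 + 33*sqrt(4273)/26 ≈ 115.97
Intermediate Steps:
a(D) = 1
s(U) = sqrt(-2 + (-3 + 3/(2*U))**2) (s(U) = sqrt(((1 + 2)/(U + U) - 3)**2 - 2) = sqrt((3/((2*U)) - 3)**2 - 2) = sqrt((3*(1/(2*U)) - 3)**2 - 2) = sqrt((3/(2*U) - 3)**2 - 2) = sqrt((-3 + 3/(2*U))**2 - 2) = sqrt(-2 + (-3 + 3/(2*U))**2))
33*(s(13) + a(2)) = 33*(sqrt(28 - 36/13 + 9/13**2)/2 + 1) = 33*(sqrt(28 - 36*1/13 + 9*(1/169))/2 + 1) = 33*(sqrt(28 - 36/13 + 9/169)/2 + 1) = 33*(sqrt(4273/169)/2 + 1) = 33*((sqrt(4273)/13)/2 + 1) = 33*(sqrt(4273)/26 + 1) = 33*(1 + sqrt(4273)/26) = 33 + 33*sqrt(4273)/26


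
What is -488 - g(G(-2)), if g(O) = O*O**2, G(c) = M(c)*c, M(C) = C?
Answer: -552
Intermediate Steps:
G(c) = c**2 (G(c) = c*c = c**2)
g(O) = O**3
-488 - g(G(-2)) = -488 - ((-2)**2)**3 = -488 - 1*4**3 = -488 - 1*64 = -488 - 64 = -552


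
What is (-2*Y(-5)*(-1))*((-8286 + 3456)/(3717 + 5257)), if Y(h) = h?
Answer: 3450/641 ≈ 5.3822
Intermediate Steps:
(-2*Y(-5)*(-1))*((-8286 + 3456)/(3717 + 5257)) = (-2*(-5)*(-1))*((-8286 + 3456)/(3717 + 5257)) = (10*(-1))*(-4830/8974) = -(-48300)/8974 = -10*(-345/641) = 3450/641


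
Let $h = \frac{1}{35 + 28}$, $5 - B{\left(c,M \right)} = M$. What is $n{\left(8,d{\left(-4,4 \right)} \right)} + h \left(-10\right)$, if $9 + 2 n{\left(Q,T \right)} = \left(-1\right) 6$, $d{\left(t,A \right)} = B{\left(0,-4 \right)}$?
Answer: $- \frac{965}{126} \approx -7.6587$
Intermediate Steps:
$B{\left(c,M \right)} = 5 - M$
$d{\left(t,A \right)} = 9$ ($d{\left(t,A \right)} = 5 - -4 = 5 + 4 = 9$)
$h = \frac{1}{63} \approx 0.015873$
$n{\left(Q,T \right)} = - \frac{15}{2}$ ($n{\left(Q,T \right)} = - \frac{9}{2} + \frac{\left(-1\right) 6}{2} = - \frac{9}{2} + \frac{1}{2} \left(-6\right) = - \frac{9}{2} - 3 = - \frac{15}{2}$)
$n{\left(8,d{\left(-4,4 \right)} \right)} + h \left(-10\right) = - \frac{15}{2} + \frac{1}{63} \left(-10\right) = - \frac{15}{2} - \frac{10}{63} = - \frac{965}{126}$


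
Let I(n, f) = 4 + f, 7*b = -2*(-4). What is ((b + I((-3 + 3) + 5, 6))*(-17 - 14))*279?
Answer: -674622/7 ≈ -96375.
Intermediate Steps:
b = 8/7 (b = (-2*(-4))/7 = (1/7)*8 = 8/7 ≈ 1.1429)
((b + I((-3 + 3) + 5, 6))*(-17 - 14))*279 = ((8/7 + (4 + 6))*(-17 - 14))*279 = ((8/7 + 10)*(-31))*279 = ((78/7)*(-31))*279 = -2418/7*279 = -674622/7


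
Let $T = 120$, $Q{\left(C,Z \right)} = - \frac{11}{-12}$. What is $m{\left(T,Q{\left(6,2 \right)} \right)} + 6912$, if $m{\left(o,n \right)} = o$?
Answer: $7032$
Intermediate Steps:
$Q{\left(C,Z \right)} = \frac{11}{12}$ ($Q{\left(C,Z \right)} = \left(-11\right) \left(- \frac{1}{12}\right) = \frac{11}{12}$)
$m{\left(T,Q{\left(6,2 \right)} \right)} + 6912 = 120 + 6912 = 7032$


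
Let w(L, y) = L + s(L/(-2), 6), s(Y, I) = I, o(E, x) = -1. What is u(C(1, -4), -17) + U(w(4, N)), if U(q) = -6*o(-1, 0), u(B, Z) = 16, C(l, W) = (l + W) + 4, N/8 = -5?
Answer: 22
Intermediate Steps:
N = -40 (N = 8*(-5) = -40)
C(l, W) = 4 + W + l (C(l, W) = (W + l) + 4 = 4 + W + l)
w(L, y) = 6 + L (w(L, y) = L + 6 = 6 + L)
U(q) = 6 (U(q) = -6*(-1) = 6)
u(C(1, -4), -17) + U(w(4, N)) = 16 + 6 = 22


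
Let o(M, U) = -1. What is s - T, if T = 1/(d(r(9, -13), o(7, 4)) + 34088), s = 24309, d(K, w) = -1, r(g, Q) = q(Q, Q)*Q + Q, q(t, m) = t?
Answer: 828620882/34087 ≈ 24309.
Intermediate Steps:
r(g, Q) = Q + Q² (r(g, Q) = Q*Q + Q = Q² + Q = Q + Q²)
T = 1/34087 (T = 1/(-1 + 34088) = 1/34087 ≈ 2.9337e-5)
s - T = 24309 - 1*1/34087 = 24309 - 1/34087 = 828620882/34087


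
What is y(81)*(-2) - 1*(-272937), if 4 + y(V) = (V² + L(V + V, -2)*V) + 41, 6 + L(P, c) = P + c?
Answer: 234793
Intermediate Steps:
L(P, c) = -6 + P + c (L(P, c) = -6 + (P + c) = -6 + P + c)
y(V) = 37 + V² + V*(-8 + 2*V) (y(V) = -4 + ((V² + (-6 + (V + V) - 2)*V) + 41) = -4 + ((V² + (-6 + 2*V - 2)*V) + 41) = -4 + ((V² + (-8 + 2*V)*V) + 41) = -4 + ((V² + V*(-8 + 2*V)) + 41) = -4 + (41 + V² + V*(-8 + 2*V)) = 37 + V² + V*(-8 + 2*V))
y(81)*(-2) - 1*(-272937) = (37 - 8*81 + 3*81²)*(-2) - 1*(-272937) = (37 - 648 + 3*6561)*(-2) + 272937 = (37 - 648 + 19683)*(-2) + 272937 = 19072*(-2) + 272937 = -38144 + 272937 = 234793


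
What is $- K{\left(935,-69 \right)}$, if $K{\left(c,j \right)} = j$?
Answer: $69$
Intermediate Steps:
$- K{\left(935,-69 \right)} = \left(-1\right) \left(-69\right) = 69$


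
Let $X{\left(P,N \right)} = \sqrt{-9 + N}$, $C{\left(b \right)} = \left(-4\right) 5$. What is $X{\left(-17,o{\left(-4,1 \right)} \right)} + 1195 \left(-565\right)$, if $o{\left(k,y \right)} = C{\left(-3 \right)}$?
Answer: $-675175 + i \sqrt{29} \approx -6.7518 \cdot 10^{5} + 5.3852 i$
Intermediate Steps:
$C{\left(b \right)} = -20$
$o{\left(k,y \right)} = -20$
$X{\left(-17,o{\left(-4,1 \right)} \right)} + 1195 \left(-565\right) = \sqrt{-9 - 20} + 1195 \left(-565\right) = \sqrt{-29} - 675175 = i \sqrt{29} - 675175 = -675175 + i \sqrt{29}$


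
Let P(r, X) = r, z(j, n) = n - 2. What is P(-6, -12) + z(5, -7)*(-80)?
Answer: 714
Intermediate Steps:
z(j, n) = -2 + n
P(-6, -12) + z(5, -7)*(-80) = -6 + (-2 - 7)*(-80) = -6 - 9*(-80) = -6 + 720 = 714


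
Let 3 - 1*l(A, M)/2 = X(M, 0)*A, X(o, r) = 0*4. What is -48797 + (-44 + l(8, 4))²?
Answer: -47353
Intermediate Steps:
X(o, r) = 0
l(A, M) = 6 (l(A, M) = 6 - 0*A = 6 - 2*0 = 6 + 0 = 6)
-48797 + (-44 + l(8, 4))² = -48797 + (-44 + 6)² = -48797 + (-38)² = -48797 + 1444 = -47353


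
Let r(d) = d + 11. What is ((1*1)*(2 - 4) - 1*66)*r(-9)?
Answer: -136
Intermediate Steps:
r(d) = 11 + d
((1*1)*(2 - 4) - 1*66)*r(-9) = ((1*1)*(2 - 4) - 1*66)*(11 - 9) = (1*(-2) - 66)*2 = (-2 - 66)*2 = -68*2 = -136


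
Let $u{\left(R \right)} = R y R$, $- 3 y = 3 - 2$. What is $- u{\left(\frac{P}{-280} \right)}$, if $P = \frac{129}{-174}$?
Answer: $\frac{1849}{791212800} \approx 2.3369 \cdot 10^{-6}$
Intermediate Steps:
$P = - \frac{43}{58}$ ($P = 129 \left(- \frac{1}{174}\right) = - \frac{43}{58} \approx -0.74138$)
$y = - \frac{1}{3}$ ($y = - \frac{3 - 2}{3} = \left(- \frac{1}{3}\right) 1 = - \frac{1}{3} \approx -0.33333$)
$u{\left(R \right)} = - \frac{R^{2}}{3}$ ($u{\left(R \right)} = R \left(- \frac{1}{3}\right) R = - \frac{R}{3} R = - \frac{R^{2}}{3}$)
$- u{\left(\frac{P}{-280} \right)} = - \frac{\left(-1\right) \left(- \frac{43}{58 \left(-280\right)}\right)^{2}}{3} = - \frac{\left(-1\right) \left(\left(- \frac{43}{58}\right) \left(- \frac{1}{280}\right)\right)^{2}}{3} = - \frac{\left(-1\right) \left(\frac{43}{16240}\right)^{2}}{3} = - \frac{\left(-1\right) 1849}{3 \cdot 263737600} = \left(-1\right) \left(- \frac{1849}{791212800}\right) = \frac{1849}{791212800}$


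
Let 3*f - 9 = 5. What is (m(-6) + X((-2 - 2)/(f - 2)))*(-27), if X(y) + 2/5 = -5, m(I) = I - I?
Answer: 729/5 ≈ 145.80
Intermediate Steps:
f = 14/3 (f = 3 + (⅓)*5 = 3 + 5/3 = 14/3 ≈ 4.6667)
m(I) = 0
X(y) = -27/5 (X(y) = -⅖ - 5 = -27/5)
(m(-6) + X((-2 - 2)/(f - 2)))*(-27) = (0 - 27/5)*(-27) = -27/5*(-27) = 729/5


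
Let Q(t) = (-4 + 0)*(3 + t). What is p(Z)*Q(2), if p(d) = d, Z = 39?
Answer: -780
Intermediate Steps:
Q(t) = -12 - 4*t (Q(t) = -4*(3 + t) = -12 - 4*t)
p(Z)*Q(2) = 39*(-12 - 4*2) = 39*(-12 - 8) = 39*(-20) = -780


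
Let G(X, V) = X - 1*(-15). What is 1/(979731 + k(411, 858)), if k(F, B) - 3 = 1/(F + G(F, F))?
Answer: 837/820037359 ≈ 1.0207e-6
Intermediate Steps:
G(X, V) = 15 + X (G(X, V) = X + 15 = 15 + X)
k(F, B) = 3 + 1/(15 + 2*F) (k(F, B) = 3 + 1/(F + (15 + F)) = 3 + 1/(15 + 2*F))
1/(979731 + k(411, 858)) = 1/(979731 + 2*(23 + 3*411)/(15 + 2*411)) = 1/(979731 + 2*(23 + 1233)/(15 + 822)) = 1/(979731 + 2*1256/837) = 1/(979731 + 2*(1/837)*1256) = 1/(979731 + 2512/837) = 1/(820037359/837) = 837/820037359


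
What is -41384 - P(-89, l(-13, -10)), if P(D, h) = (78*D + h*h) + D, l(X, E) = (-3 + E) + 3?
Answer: -34453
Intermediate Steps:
l(X, E) = E
P(D, h) = h² + 79*D (P(D, h) = (78*D + h²) + D = (h² + 78*D) + D = h² + 79*D)
-41384 - P(-89, l(-13, -10)) = -41384 - ((-10)² + 79*(-89)) = -41384 - (100 - 7031) = -41384 - 1*(-6931) = -41384 + 6931 = -34453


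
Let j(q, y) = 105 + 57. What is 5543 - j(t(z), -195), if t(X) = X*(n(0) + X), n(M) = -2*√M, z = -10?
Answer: 5381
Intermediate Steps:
t(X) = X² (t(X) = X*(-2*√0 + X) = X*(-2*0 + X) = X*(0 + X) = X*X = X²)
j(q, y) = 162
5543 - j(t(z), -195) = 5543 - 1*162 = 5543 - 162 = 5381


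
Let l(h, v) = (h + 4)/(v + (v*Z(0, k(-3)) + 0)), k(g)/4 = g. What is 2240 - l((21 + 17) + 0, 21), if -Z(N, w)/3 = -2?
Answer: 15678/7 ≈ 2239.7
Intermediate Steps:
k(g) = 4*g
Z(N, w) = 6 (Z(N, w) = -3*(-2) = 6)
l(h, v) = (4 + h)/(7*v) (l(h, v) = (h + 4)/(v + (v*6 + 0)) = (4 + h)/(v + (6*v + 0)) = (4 + h)/(v + 6*v) = (4 + h)/((7*v)) = (4 + h)*(1/(7*v)) = (4 + h)/(7*v))
2240 - l((21 + 17) + 0, 21) = 2240 - (4 + ((21 + 17) + 0))/(7*21) = 2240 - (4 + (38 + 0))/(7*21) = 2240 - (4 + 38)/(7*21) = 2240 - 42/(7*21) = 2240 - 1*2/7 = 2240 - 2/7 = 15678/7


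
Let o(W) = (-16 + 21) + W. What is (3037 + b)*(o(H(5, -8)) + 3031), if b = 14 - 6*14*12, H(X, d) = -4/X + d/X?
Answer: 30988224/5 ≈ 6.1976e+6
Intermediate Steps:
o(W) = 5 + W
b = -994 (b = 14 - 84*12 = 14 - 1008 = -994)
(3037 + b)*(o(H(5, -8)) + 3031) = (3037 - 994)*((5 + (-4 - 8)/5) + 3031) = 2043*((5 + (⅕)*(-12)) + 3031) = 2043*((5 - 12/5) + 3031) = 2043*(13/5 + 3031) = 2043*(15168/5) = 30988224/5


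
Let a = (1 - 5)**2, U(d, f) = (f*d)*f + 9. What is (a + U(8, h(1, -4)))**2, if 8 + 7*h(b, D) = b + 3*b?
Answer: 1830609/2401 ≈ 762.44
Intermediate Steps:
h(b, D) = -8/7 + 4*b/7 (h(b, D) = -8/7 + (b + 3*b)/7 = -8/7 + (4*b)/7 = -8/7 + 4*b/7)
U(d, f) = 9 + d*f**2 (U(d, f) = (d*f)*f + 9 = d*f**2 + 9 = 9 + d*f**2)
a = 16 (a = (-4)**2 = 16)
(a + U(8, h(1, -4)))**2 = (16 + (9 + 8*(-8/7 + (4/7)*1)**2))**2 = (16 + (9 + 8*(-8/7 + 4/7)**2))**2 = (16 + (9 + 8*(-4/7)**2))**2 = (16 + (9 + 8*(16/49)))**2 = (16 + (9 + 128/49))**2 = (16 + 569/49)**2 = (1353/49)**2 = 1830609/2401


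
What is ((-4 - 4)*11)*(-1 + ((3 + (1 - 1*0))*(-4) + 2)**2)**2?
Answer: -3346200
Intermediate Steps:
((-4 - 4)*11)*(-1 + ((3 + (1 - 1*0))*(-4) + 2)**2)**2 = (-8*11)*(-1 + ((3 + (1 + 0))*(-4) + 2)**2)**2 = -88*(-1 + ((3 + 1)*(-4) + 2)**2)**2 = -88*(-1 + (4*(-4) + 2)**2)**2 = -88*(-1 + (-16 + 2)**2)**2 = -88*(-1 + (-14)**2)**2 = -88*(-1 + 196)**2 = -88*195**2 = -88*38025 = -3346200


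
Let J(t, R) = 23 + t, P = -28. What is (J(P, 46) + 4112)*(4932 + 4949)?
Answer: 40581267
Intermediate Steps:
(J(P, 46) + 4112)*(4932 + 4949) = ((23 - 28) + 4112)*(4932 + 4949) = (-5 + 4112)*9881 = 4107*9881 = 40581267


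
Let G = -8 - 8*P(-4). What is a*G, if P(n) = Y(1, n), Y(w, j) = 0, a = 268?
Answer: -2144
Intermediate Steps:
P(n) = 0
G = -8 (G = -8 - 8*0 = -8 + 0 = -8)
a*G = 268*(-8) = -2144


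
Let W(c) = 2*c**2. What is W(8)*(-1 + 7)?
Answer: 768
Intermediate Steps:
W(8)*(-1 + 7) = (2*8**2)*(-1 + 7) = (2*64)*6 = 128*6 = 768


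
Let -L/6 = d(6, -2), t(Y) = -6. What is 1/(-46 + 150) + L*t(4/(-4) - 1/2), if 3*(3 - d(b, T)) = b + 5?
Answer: -2495/104 ≈ -23.990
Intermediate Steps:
d(b, T) = 4/3 - b/3 (d(b, T) = 3 - (b + 5)/3 = 3 - (5 + b)/3 = 3 + (-5/3 - b/3) = 4/3 - b/3)
L = 4 (L = -6*(4/3 - ⅓*6) = -6*(4/3 - 2) = -6*(-⅔) = 4)
1/(-46 + 150) + L*t(4/(-4) - 1/2) = 1/(-46 + 150) + 4*(-6) = 1/104 - 24 = -2495/104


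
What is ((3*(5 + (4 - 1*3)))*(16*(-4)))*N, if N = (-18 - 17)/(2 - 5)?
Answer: -13440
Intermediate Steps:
N = 35/3 (N = -35/(-3) = -35*(-⅓) = 35/3 ≈ 11.667)
((3*(5 + (4 - 1*3)))*(16*(-4)))*N = ((3*(5 + (4 - 1*3)))*(16*(-4)))*(35/3) = ((3*(5 + (4 - 3)))*(-64))*(35/3) = ((3*(5 + 1))*(-64))*(35/3) = ((3*6)*(-64))*(35/3) = (18*(-64))*(35/3) = -1152*35/3 = -13440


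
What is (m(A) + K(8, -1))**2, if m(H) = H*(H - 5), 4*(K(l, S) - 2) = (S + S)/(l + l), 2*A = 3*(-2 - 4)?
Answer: 16769025/1024 ≈ 16376.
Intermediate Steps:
A = -9 (A = (3*(-2 - 4))/2 = (3*(-6))/2 = (1/2)*(-18) = -9)
K(l, S) = 2 + S/(4*l) (K(l, S) = 2 + ((S + S)/(l + l))/4 = 2 + ((2*S)/((2*l)))/4 = 2 + ((2*S)*(1/(2*l)))/4 = 2 + (S/l)/4 = 2 + S/(4*l))
m(H) = H*(-5 + H)
(m(A) + K(8, -1))**2 = (-9*(-5 - 9) + (2 + (1/4)*(-1)/8))**2 = (-9*(-14) + (2 + (1/4)*(-1)*(1/8)))**2 = (126 + (2 - 1/32))**2 = (126 + 63/32)**2 = (4095/32)**2 = 16769025/1024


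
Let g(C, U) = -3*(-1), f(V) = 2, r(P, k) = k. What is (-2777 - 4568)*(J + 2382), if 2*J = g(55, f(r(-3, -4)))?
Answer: -35013615/2 ≈ -1.7507e+7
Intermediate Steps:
g(C, U) = 3
J = 3/2 (J = (½)*3 = 3/2 ≈ 1.5000)
(-2777 - 4568)*(J + 2382) = (-2777 - 4568)*(3/2 + 2382) = -7345*4767/2 = -35013615/2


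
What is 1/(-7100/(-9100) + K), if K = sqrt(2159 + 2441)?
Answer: -6461/38087559 + 82810*sqrt(46)/38087559 ≈ 0.014577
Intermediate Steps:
K = 10*sqrt(46) (K = sqrt(4600) = 10*sqrt(46) ≈ 67.823)
1/(-7100/(-9100) + K) = 1/(-7100/(-9100) + 10*sqrt(46)) = 1/(-7100*(-1/9100) + 10*sqrt(46)) = 1/(71/91 + 10*sqrt(46))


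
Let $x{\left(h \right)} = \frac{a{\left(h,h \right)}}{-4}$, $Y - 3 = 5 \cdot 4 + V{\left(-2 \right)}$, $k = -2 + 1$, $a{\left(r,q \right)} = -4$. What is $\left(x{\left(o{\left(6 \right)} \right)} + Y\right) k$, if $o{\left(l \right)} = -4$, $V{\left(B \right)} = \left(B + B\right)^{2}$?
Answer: $-40$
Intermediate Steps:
$V{\left(B \right)} = 4 B^{2}$ ($V{\left(B \right)} = \left(2 B\right)^{2} = 4 B^{2}$)
$k = -1$
$Y = 39$ ($Y = 3 + \left(5 \cdot 4 + 4 \left(-2\right)^{2}\right) = 3 + \left(20 + 4 \cdot 4\right) = 3 + \left(20 + 16\right) = 3 + 36 = 39$)
$x{\left(h \right)} = 1$ ($x{\left(h \right)} = - \frac{4}{-4} = \left(-4\right) \left(- \frac{1}{4}\right) = 1$)
$\left(x{\left(o{\left(6 \right)} \right)} + Y\right) k = \left(1 + 39\right) \left(-1\right) = 40 \left(-1\right) = -40$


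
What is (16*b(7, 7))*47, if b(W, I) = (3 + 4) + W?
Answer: 10528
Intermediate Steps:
b(W, I) = 7 + W
(16*b(7, 7))*47 = (16*(7 + 7))*47 = (16*14)*47 = 224*47 = 10528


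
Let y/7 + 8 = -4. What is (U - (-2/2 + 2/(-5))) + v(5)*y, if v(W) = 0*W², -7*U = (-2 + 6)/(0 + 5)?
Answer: 9/7 ≈ 1.2857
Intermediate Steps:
U = -4/35 (U = -(-2 + 6)/(7*(0 + 5)) = -4/(7*5) = -⅐*⅘ = -4/35 ≈ -0.11429)
v(W) = 0
y = -84 (y = -56 + 7*(-4) = -56 - 28 = -84)
(U - (-2/2 + 2/(-5))) + v(5)*y = (-4/35 - (-2/2 + 2/(-5))) + 0*(-84) = (-4/35 - (-2*½ + 2*(-⅕))) + 0 = (-4/35 - (-1 - ⅖)) + 0 = (-4/35 - 1*(-7/5)) + 0 = (-4/35 + 7/5) + 0 = 9/7 + 0 = 9/7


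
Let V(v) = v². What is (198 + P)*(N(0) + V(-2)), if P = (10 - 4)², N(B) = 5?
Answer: 2106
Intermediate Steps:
P = 36 (P = 6² = 36)
(198 + P)*(N(0) + V(-2)) = (198 + 36)*(5 + (-2)²) = 234*(5 + 4) = 234*9 = 2106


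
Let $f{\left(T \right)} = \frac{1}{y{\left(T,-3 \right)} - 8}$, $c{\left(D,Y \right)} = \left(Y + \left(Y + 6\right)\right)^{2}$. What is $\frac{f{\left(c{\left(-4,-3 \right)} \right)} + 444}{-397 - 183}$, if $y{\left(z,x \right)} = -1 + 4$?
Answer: $- \frac{2219}{2900} \approx -0.76517$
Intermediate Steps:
$y{\left(z,x \right)} = 3$
$c{\left(D,Y \right)} = \left(6 + 2 Y\right)^{2}$ ($c{\left(D,Y \right)} = \left(Y + \left(6 + Y\right)\right)^{2} = \left(6 + 2 Y\right)^{2}$)
$f{\left(T \right)} = - \frac{1}{5}$ ($f{\left(T \right)} = \frac{1}{3 - 8} = \frac{1}{-5} = - \frac{1}{5}$)
$\frac{f{\left(c{\left(-4,-3 \right)} \right)} + 444}{-397 - 183} = \frac{- \frac{1}{5} + 444}{-397 - 183} = \frac{2219}{5 \left(-580\right)} = \frac{2219}{5} \left(- \frac{1}{580}\right) = - \frac{2219}{2900}$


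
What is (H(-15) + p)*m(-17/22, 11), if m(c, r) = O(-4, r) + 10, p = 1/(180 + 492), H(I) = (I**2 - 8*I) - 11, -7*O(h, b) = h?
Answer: 8304613/2352 ≈ 3530.9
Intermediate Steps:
O(h, b) = -h/7
H(I) = -11 + I**2 - 8*I
p = 1/672 ≈ 0.0014881
m(c, r) = 74/7 (m(c, r) = -1/7*(-4) + 10 = 4/7 + 10 = 74/7)
(H(-15) + p)*m(-17/22, 11) = ((-11 + (-15)**2 - 8*(-15)) + 1/672)*(74/7) = ((-11 + 225 + 120) + 1/672)*(74/7) = (334 + 1/672)*(74/7) = (224449/672)*(74/7) = 8304613/2352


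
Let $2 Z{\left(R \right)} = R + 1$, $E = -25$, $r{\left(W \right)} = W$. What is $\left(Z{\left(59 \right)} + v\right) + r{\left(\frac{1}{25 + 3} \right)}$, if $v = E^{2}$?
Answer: $\frac{18341}{28} \approx 655.04$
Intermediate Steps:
$Z{\left(R \right)} = \frac{1}{2} + \frac{R}{2}$ ($Z{\left(R \right)} = \frac{R + 1}{2} = \frac{1 + R}{2} = \frac{1}{2} + \frac{R}{2}$)
$v = 625$ ($v = \left(-25\right)^{2} = 625$)
$\left(Z{\left(59 \right)} + v\right) + r{\left(\frac{1}{25 + 3} \right)} = \left(\left(\frac{1}{2} + \frac{1}{2} \cdot 59\right) + 625\right) + \frac{1}{25 + 3} = \left(\left(\frac{1}{2} + \frac{59}{2}\right) + 625\right) + \frac{1}{28} = \left(30 + 625\right) + \frac{1}{28} = 655 + \frac{1}{28} = \frac{18341}{28}$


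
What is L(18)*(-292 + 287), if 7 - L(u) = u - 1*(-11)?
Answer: 110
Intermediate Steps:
L(u) = -4 - u (L(u) = 7 - (u - 1*(-11)) = 7 - (u + 11) = 7 - (11 + u) = 7 + (-11 - u) = -4 - u)
L(18)*(-292 + 287) = (-4 - 1*18)*(-292 + 287) = (-4 - 18)*(-5) = -22*(-5) = 110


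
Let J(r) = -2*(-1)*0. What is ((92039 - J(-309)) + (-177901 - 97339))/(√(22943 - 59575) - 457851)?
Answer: 83878761051/209627574833 + 366402*I*√9158/209627574833 ≈ 0.40013 + 0.00016727*I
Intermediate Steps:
J(r) = 0 (J(r) = 2*0 = 0)
((92039 - J(-309)) + (-177901 - 97339))/(√(22943 - 59575) - 457851) = ((92039 - 1*0) + (-177901 - 97339))/(√(22943 - 59575) - 457851) = ((92039 + 0) - 275240)/(√(-36632) - 457851) = (92039 - 275240)/(2*I*√9158 - 457851) = -183201/(-457851 + 2*I*√9158)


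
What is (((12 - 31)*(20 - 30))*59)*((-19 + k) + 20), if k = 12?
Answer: 145730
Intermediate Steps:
(((12 - 31)*(20 - 30))*59)*((-19 + k) + 20) = (((12 - 31)*(20 - 30))*59)*((-19 + 12) + 20) = (-19*(-10)*59)*(-7 + 20) = (190*59)*13 = 11210*13 = 145730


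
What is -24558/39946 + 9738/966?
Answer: 30439260/3215653 ≈ 9.4660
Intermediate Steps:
-24558/39946 + 9738/966 = -24558*1/39946 + 9738*(1/966) = -12279/19973 + 1623/161 = 30439260/3215653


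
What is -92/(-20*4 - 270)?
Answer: 46/175 ≈ 0.26286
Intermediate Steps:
-92/(-20*4 - 270) = -92/(-4*20 - 270) = -92/(-80 - 270) = -92/(-350) = -1/350*(-92) = 46/175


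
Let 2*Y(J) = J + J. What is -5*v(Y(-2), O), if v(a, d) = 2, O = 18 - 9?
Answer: -10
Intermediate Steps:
O = 9
Y(J) = J (Y(J) = (J + J)/2 = (2*J)/2 = J)
-5*v(Y(-2), O) = -5*2 = -10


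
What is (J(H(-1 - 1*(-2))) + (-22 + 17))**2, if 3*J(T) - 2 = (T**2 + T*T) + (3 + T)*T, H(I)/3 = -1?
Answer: 25/9 ≈ 2.7778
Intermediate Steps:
H(I) = -3 (H(I) = 3*(-1) = -3)
J(T) = 2/3 + 2*T**2/3 + T*(3 + T)/3 (J(T) = 2/3 + ((T**2 + T*T) + (3 + T)*T)/3 = 2/3 + ((T**2 + T**2) + T*(3 + T))/3 = 2/3 + (2*T**2 + T*(3 + T))/3 = 2/3 + (2*T**2/3 + T*(3 + T)/3) = 2/3 + 2*T**2/3 + T*(3 + T)/3)
(J(H(-1 - 1*(-2))) + (-22 + 17))**2 = ((2/3 - 3 + (-3)**2) + (-22 + 17))**2 = ((2/3 - 3 + 9) - 5)**2 = (20/3 - 5)**2 = (5/3)**2 = 25/9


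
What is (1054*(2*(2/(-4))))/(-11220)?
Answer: 31/330 ≈ 0.093939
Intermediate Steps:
(1054*(2*(2/(-4))))/(-11220) = (1054*(2*(2*(-1/4))))*(-1/11220) = (1054*(2*(-1/2)))*(-1/11220) = (1054*(-1))*(-1/11220) = -1054*(-1/11220) = 31/330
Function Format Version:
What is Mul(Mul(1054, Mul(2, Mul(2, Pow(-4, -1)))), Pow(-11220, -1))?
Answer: Rational(31, 330) ≈ 0.093939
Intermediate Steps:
Mul(Mul(1054, Mul(2, Mul(2, Pow(-4, -1)))), Pow(-11220, -1)) = Mul(Mul(1054, Mul(2, Mul(2, Rational(-1, 4)))), Rational(-1, 11220)) = Mul(Mul(1054, Mul(2, Rational(-1, 2))), Rational(-1, 11220)) = Mul(Mul(1054, -1), Rational(-1, 11220)) = Mul(-1054, Rational(-1, 11220)) = Rational(31, 330)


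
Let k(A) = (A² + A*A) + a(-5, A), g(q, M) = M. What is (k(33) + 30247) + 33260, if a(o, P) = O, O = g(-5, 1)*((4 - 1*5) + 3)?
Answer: 65687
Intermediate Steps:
O = 2 (O = 1*((4 - 1*5) + 3) = 1*((4 - 5) + 3) = 1*(-1 + 3) = 1*2 = 2)
a(o, P) = 2
k(A) = 2 + 2*A² (k(A) = (A² + A*A) + 2 = (A² + A²) + 2 = 2*A² + 2 = 2 + 2*A²)
(k(33) + 30247) + 33260 = ((2 + 2*33²) + 30247) + 33260 = ((2 + 2*1089) + 30247) + 33260 = ((2 + 2178) + 30247) + 33260 = (2180 + 30247) + 33260 = 32427 + 33260 = 65687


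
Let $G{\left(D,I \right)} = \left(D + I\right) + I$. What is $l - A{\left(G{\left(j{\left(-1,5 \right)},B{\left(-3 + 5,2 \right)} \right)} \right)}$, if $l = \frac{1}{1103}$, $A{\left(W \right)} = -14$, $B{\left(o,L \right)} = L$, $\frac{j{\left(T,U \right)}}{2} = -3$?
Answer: $\frac{15443}{1103} \approx 14.001$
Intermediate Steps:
$j{\left(T,U \right)} = -6$ ($j{\left(T,U \right)} = 2 \left(-3\right) = -6$)
$G{\left(D,I \right)} = D + 2 I$
$l = \frac{1}{1103} \approx 0.00090662$
$l - A{\left(G{\left(j{\left(-1,5 \right)},B{\left(-3 + 5,2 \right)} \right)} \right)} = \frac{1}{1103} - -14 = \frac{1}{1103} + 14 = \frac{15443}{1103}$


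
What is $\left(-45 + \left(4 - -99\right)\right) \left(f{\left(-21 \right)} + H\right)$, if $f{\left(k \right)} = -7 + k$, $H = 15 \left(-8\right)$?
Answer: $-8584$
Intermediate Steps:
$H = -120$
$\left(-45 + \left(4 - -99\right)\right) \left(f{\left(-21 \right)} + H\right) = \left(-45 + \left(4 - -99\right)\right) \left(\left(-7 - 21\right) - 120\right) = \left(-45 + \left(4 + 99\right)\right) \left(-28 - 120\right) = \left(-45 + 103\right) \left(-148\right) = 58 \left(-148\right) = -8584$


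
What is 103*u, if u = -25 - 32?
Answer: -5871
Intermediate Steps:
u = -57
103*u = 103*(-57) = -5871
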